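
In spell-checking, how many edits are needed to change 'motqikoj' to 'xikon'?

Let D[i][j] be the edit distance between the first i characters of 'motqikoj' and the first j characters of 'xikon', with D[i][0] = i, D[0][j] = j, and D[i][j] = D[i-1][j-1] if the characters match, else 1 + min(D[i-1][j], D[i][j-1], D[i-1][j-1]). Filling the table (rows: prefixes of 'motqikoj', columns: prefixes of 'xikon'):
     ε  x  i  k  o  n
  ε  0  1  2  3  4  5
  m  1  1  2  3  4  5
  o  2  2  2  3  3  4
  t  3  3  3  3  4  4
  q  4  4  4  4  4  5
  i  5  5  4  5  5  5
  k  6  6  5  4  5  6
  o  7  7  6  5  4  5
  j  8  8  7  6  5  5
The bottom-right entry gives D[8][5] = 5, so no sequence of fewer than 5 edits works. Backtracking through the table gives one optimal edit sequence (5 edits):
  motqikoj → otqikoj (del m @1)
  otqikoj → tqikoj (del o @1)
  tqikoj → qikoj (del t @1)
  qikoj → xikoj (sub q→x @1)
  xikoj → xikon (sub j→n @5)
Edit distance = 5.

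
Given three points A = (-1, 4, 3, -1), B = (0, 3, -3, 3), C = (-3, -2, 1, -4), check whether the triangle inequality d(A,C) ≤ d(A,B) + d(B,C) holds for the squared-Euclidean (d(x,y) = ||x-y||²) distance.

d(A,B) = 1² + 1² + 6² + 4² = 54, d(B,C) = 3² + 5² + 4² + 7² = 99, d(A,C) = 2² + 6² + 2² + 3² = 53.
d(A,C) = 53 ≤ 54 + 99 = 153. Triangle inequality is satisfied.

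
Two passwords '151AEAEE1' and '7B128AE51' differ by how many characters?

Differing positions: 1, 2, 4, 5, 8. Hamming distance = 5.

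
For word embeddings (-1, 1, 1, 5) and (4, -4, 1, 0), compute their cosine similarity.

With u = (-1, 1, 1, 5), v = (4, -4, 1, 0):
u·v = (-1)·4 + 1·(-4) + 1·1 + 5·0 = (-4) + (-4) + 1 + 0 = -7.
|u| = √((-1)² + 1² + 1² + 5²) = √28, |v| = √(4² + (-4)² + 1² + 0²) = √33, so |u||v| = √(28·33) = √924.
cos θ = (u·v)/(|u||v|) = -7/√924 ≈ -0.2303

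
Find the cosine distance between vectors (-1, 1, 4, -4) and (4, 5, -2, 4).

With u = (-1, 1, 4, -4), v = (4, 5, -2, 4):
u·v = (-1)·4 + 1·5 + 4·(-2) + (-4)·4 = (-4) + 5 + (-8) + (-16) = -23.
|u| = √((-1)² + 1² + 4² + (-4)²) = √34, |v| = √(4² + 5² + (-2)² + 4²) = √61, so |u||v| = √(34·61) = √2074.
cos θ = (u·v)/(|u||v|) = -23/√2074 ≈ -0.505
Cosine distance = 1 - cos θ ≈ 1 - (-0.505) = 1.505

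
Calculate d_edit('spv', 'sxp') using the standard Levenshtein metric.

Let D[i][j] be the edit distance between the first i characters of 'spv' and the first j characters of 'sxp', with D[i][0] = i, D[0][j] = j, and D[i][j] = D[i-1][j-1] if the characters match, else 1 + min(D[i-1][j], D[i][j-1], D[i-1][j-1]). Filling the table (rows: prefixes of 'spv', columns: prefixes of 'sxp'):
     ε  s  x  p
  ε  0  1  2  3
  s  1  0  1  2
  p  2  1  1  1
  v  3  2  2  2
The bottom-right entry gives D[3][3] = 2, so no sequence of fewer than 2 edits works. Backtracking through the table gives one optimal edit sequence (2 edits):
  spv → sxv (sub p→x @2)
  sxv → sxp (sub v→p @3)
Edit distance = 2.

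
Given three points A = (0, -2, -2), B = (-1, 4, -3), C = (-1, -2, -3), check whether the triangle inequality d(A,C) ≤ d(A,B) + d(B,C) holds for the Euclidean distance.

d(A,B) = √(1² + 6² + 1²) = √38 ≈ 6.1644, d(B,C) = √(0² + 6² + 0²) = √36 = 6, d(A,C) = √(1² + 0² + 1²) = √2 ≈ 1.4142.
d(A,C) ≈ 1.4142 ≤ 6.1644 + 6 = 12.1644. Triangle inequality is satisfied.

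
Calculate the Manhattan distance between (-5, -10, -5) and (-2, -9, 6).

Σ|x_i - y_i| = |-5 - (-2)| + |-10 - (-9)| + |-5 - 6| = 3 + 1 + 11 = 15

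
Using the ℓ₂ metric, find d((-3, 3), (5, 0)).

√(Σ(x_i - y_i)²) = √((-3 - 5)² + (3 - 0)²)
= √((-8)² + 3²) = √(64 + 9) = √73 ≈ 8.544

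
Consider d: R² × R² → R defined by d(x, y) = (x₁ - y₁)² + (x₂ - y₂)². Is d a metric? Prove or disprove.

No. The squared Euclidean distance fails the triangle inequality. Counterexample: x = (0, 0), y = (2, 4), z = (4, 8). d(x,z) = 4² + 8² = 80, but d(x,y) + d(y,z) = (2² + 4²) + (2² + 4²) = 20 + 20 = 40. Since 80 > 40, the triangle inequality is violated. (Note: √d, the ordinary Euclidean distance, IS a metric.)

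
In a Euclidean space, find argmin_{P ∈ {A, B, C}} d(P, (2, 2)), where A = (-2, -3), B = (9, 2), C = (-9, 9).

Distances: d(A) ≈ 6.4031, d(B) = 7, d(C) ≈ 13.0384. Nearest: A = (-2, -3) with distance 6.4031.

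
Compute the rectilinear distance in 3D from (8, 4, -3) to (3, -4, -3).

Σ|x_i - y_i| = |8 - 3| + |4 - (-4)| + |-3 - (-3)| = 5 + 8 + 0 = 13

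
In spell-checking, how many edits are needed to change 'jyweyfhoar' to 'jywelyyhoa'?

Let D[i][j] be the edit distance between the first i characters of 'jyweyfhoar' and the first j characters of 'jywelyyhoa', with D[i][0] = i, D[0][j] = j, and D[i][j] = D[i-1][j-1] if the characters match, else 1 + min(D[i-1][j], D[i][j-1], D[i-1][j-1]). Filling the table (rows: prefixes of 'jyweyfhoar', columns: prefixes of 'jywelyyhoa'):
     ε  j  y  w  e  l  y  y  h  o  a
  ε  0  1  2  3  4  5  6  7  8  9 10
  j  1  0  1  2  3  4  5  6  7  8  9
  y  2  1  0  1  2  3  4  5  6  7  8
  w  3  2  1  0  1  2  3  4  5  6  7
  e  4  3  2  1  0  1  2  3  4  5  6
  y  5  4  3  2  1  1  1  2  3  4  5
  f  6  5  4  3  2  2  2  2  3  4  5
  h  7  6  5  4  3  3  3  3  2  3  4
  o  8  7  6  5  4  4  4  4  3  2  3
  a  9  8  7  6  5  5  5  5  4  3  2
  r 10  9  8  7  6  6  6  6  5  4  3
The bottom-right entry gives D[10][10] = 3, so no sequence of fewer than 3 edits works. Backtracking through the table gives one optimal edit sequence (3 edits):
  jyweyfhoar → jywelyfhoar (ins l @5)
  jywelyfhoar → jywelyyhoar (sub f→y @7)
  jywelyyhoar → jywelyyhoa (del r @11)
Edit distance = 3.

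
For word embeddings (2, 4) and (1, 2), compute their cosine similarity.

With u = (2, 4), v = (1, 2):
u·v = 2·1 + 4·2 = 2 + 8 = 10.
|u| = √(2² + 4²) = √20, |v| = √(1² + 2²) = √5, so |u||v| = √(20·5) = √100 = 10.
cos θ = (u·v)/(|u||v|) = 10/10 = 1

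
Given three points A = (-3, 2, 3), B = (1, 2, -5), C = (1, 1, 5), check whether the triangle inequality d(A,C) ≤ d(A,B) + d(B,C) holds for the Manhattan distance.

d(A,B) = 4 + 0 + 8 = 12, d(B,C) = 0 + 1 + 10 = 11, d(A,C) = 4 + 1 + 2 = 7.
d(A,C) = 7 ≤ 12 + 11 = 23. Triangle inequality is satisfied.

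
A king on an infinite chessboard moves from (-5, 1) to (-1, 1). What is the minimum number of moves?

max(|x_i - y_i|) = max(|-5 - (-1)|, |1 - 1|) = max(4, 0) = 4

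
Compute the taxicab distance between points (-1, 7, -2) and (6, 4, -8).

Σ|x_i - y_i| = |-1 - 6| + |7 - 4| + |-2 - (-8)| = 7 + 3 + 6 = 16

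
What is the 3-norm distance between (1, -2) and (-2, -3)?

(Σ|x_i - y_i|^3)^(1/3) = (|1 - (-2)|^3 + |-2 - (-3)|^3)^(1/3)
= (3^3 + 1^3)^(1/3) = (27 + 1)^(1/3) = (28)^(1/3) ≈ 3.0366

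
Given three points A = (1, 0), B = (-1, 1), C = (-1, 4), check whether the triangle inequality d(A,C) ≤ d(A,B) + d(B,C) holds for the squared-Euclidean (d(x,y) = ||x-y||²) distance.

d(A,B) = 2² + 1² = 5, d(B,C) = 0² + 3² = 9, d(A,C) = 2² + 4² = 20.
d(A,C) = 20 > 5 + 9 = 14. Triangle inequality is VIOLATED. (Squared-Euclidean is not a metric — this is a counterexample.)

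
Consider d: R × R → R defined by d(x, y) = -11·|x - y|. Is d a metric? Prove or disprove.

No. With c = -11 < 0, d fails non-negativity: d(8, 17) = -11·|8 - 17| = -11·9 = -99 < 0.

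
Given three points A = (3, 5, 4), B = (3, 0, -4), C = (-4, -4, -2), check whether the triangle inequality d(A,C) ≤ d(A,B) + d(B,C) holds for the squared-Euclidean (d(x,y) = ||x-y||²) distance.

d(A,B) = 0² + 5² + 8² = 89, d(B,C) = 7² + 4² + 2² = 69, d(A,C) = 7² + 9² + 6² = 166.
d(A,C) = 166 > 89 + 69 = 158. Triangle inequality is VIOLATED. (Squared-Euclidean is not a metric — this is a counterexample.)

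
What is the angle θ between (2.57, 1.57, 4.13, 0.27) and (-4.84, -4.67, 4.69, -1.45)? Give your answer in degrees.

With u = (2.57, 1.57, 4.13, 0.27), v = (-4.84, -4.67, 4.69, -1.45):
u·v = 2.57·(-4.84) + 1.57·(-4.67) + 4.13·4.69 + 0.27·(-1.45) = (-12.4388) + (-7.3319) + 19.3697 + (-0.3915) = -0.7925.
|u| = √(2.57² + 1.57² + 4.13² + 0.27²) = √(6.6049 + 2.4649 + 17.0569 + 0.0729) = √26.1996, |v| = √((-4.84)² + (-4.67)² + 4.69² + (-1.45)²) = √(23.4256 + 21.8089 + 21.9961 + 2.1025) = √69.3331.
cos θ = (u·v)/(|u||v|) = -0.7925/(√26.1996·√69.3331) ≈ -0.018594
θ = arccos(-0.018594) ≈ 91.07°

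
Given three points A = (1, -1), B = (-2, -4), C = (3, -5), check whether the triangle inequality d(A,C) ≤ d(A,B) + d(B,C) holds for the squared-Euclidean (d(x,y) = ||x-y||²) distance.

d(A,B) = 3² + 3² = 18, d(B,C) = 5² + 1² = 26, d(A,C) = 2² + 4² = 20.
d(A,C) = 20 ≤ 18 + 26 = 44. Triangle inequality is satisfied.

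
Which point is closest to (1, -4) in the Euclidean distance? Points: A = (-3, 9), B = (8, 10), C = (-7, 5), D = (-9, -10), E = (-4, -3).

Distances: d(A) ≈ 13.6015, d(B) ≈ 15.6525, d(C) ≈ 12.0416, d(D) ≈ 11.6619, d(E) ≈ 5.099. Nearest: E = (-4, -3) with distance 5.099.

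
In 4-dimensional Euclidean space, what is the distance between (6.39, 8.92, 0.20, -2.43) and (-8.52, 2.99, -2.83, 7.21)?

√(Σ(x_i - y_i)²) = √((6.39 - (-8.52))² + (8.92 - 2.99)² + (0.2 - (-2.83))² + (-2.43 - 7.21)²)
= √(14.91² + 5.93² + 3.03² + (-9.64)²) = √(222.3081 + 35.1649 + 9.1809 + 92.9296) = √359.5835 ≈ 18.9627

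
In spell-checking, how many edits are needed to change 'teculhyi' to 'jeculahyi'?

Let D[i][j] be the edit distance between the first i characters of 'teculhyi' and the first j characters of 'jeculahyi', with D[i][0] = i, D[0][j] = j, and D[i][j] = D[i-1][j-1] if the characters match, else 1 + min(D[i-1][j], D[i][j-1], D[i-1][j-1]). Filling the table (rows: prefixes of 'teculhyi', columns: prefixes of 'jeculahyi'):
     ε  j  e  c  u  l  a  h  y  i
  ε  0  1  2  3  4  5  6  7  8  9
  t  1  1  2  3  4  5  6  7  8  9
  e  2  2  1  2  3  4  5  6  7  8
  c  3  3  2  1  2  3  4  5  6  7
  u  4  4  3  2  1  2  3  4  5  6
  l  5  5  4  3  2  1  2  3  4  5
  h  6  6  5  4  3  2  2  2  3  4
  y  7  7  6  5  4  3  3  3  2  3
  i  8  8  7  6  5  4  4  4  3  2
The bottom-right entry gives D[8][9] = 2, so no sequence of fewer than 2 edits works. Backtracking through the table gives one optimal edit sequence (2 edits):
  teculhyi → jeculhyi (sub t→j @1)
  jeculhyi → jeculahyi (ins a @6)
Edit distance = 2.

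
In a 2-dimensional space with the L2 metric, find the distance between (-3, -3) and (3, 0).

(Σ|x_i - y_i|^2)^(1/2) = (|-3 - 3|^2 + |-3 - 0|^2)^(1/2)
= (6^2 + 3^2)^(1/2) = (36 + 9)^(1/2) = (45)^(1/2) ≈ 6.7082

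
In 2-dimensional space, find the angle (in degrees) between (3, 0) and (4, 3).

With u = (3, 0), v = (4, 3):
u·v = 3·4 + 0·3 = 12 + 0 = 12.
|u| = √(3² + 0²) = √9, |v| = √(4² + 3²) = √25, so |u||v| = √(9·25) = √225 = 15.
cos θ = (u·v)/(|u||v|) = 12/15 = 0.8
θ = arccos(0.8) ≈ 36.87°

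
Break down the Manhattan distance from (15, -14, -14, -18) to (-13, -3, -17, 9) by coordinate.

Σ|x_i - y_i| = |15 - (-13)| + |-14 - (-3)| + |-14 - (-17)| + |-18 - 9| = 28 + 11 + 3 + 27 = 69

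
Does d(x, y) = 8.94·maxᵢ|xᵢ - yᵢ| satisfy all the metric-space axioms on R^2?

Yes. The L∞ (Chebyshev) norm induces a metric on R^2, and multiplying a metric by a positive constant 8.94 > 0 preserves all four axioms: non-negativity (8.94·||x-y|| ≥ 0), identity (8.94·||x-y|| = 0 ⟺ ||x-y|| = 0 ⟺ x = y), symmetry (||x-y|| = ||y-x||), and the triangle inequality (8.94·||x-z|| ≤ 8.94·||x-y|| + 8.94·||y-z||). So d is a metric.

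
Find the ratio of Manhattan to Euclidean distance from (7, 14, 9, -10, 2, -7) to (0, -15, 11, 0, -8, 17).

L1 = |7 - 0| + |14 - (-15)| + |9 - 11| + |-10 - 0| + |2 - (-8)| + |-7 - 17| = 7 + 29 + 2 + 10 + 10 + 24 = 82
L2 = √(7² + 29² + 2² + 10² + 10² + 24²) = √1670 ≈ 40.8656
L1 ≥ L2 always (equality iff movement is along one axis); L1 > L2 here.
Ratio L1/L2 = 82/√1670 ≈ 2.0066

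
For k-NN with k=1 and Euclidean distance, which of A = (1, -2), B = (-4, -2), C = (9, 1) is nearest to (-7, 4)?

Distances: d(A) = 10, d(B) ≈ 6.7082, d(C) ≈ 16.2788. Nearest: B = (-4, -2) with distance 6.7082.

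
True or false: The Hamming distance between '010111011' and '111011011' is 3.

Differing positions: 1, 3, 4. Hamming distance = 3, so the claim is true.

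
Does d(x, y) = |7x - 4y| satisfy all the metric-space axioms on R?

No. d fails symmetry: d(1, 9) = |7·1 - 4·9| = |-29| = 29, but d(9, 1) = |7·9 - 4·1| = |59| = 59. Since 29 ≠ 59, d(x,y) ≠ d(y,x) in general.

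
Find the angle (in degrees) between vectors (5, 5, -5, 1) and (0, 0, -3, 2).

With u = (5, 5, -5, 1), v = (0, 0, -3, 2):
u·v = 5·0 + 5·0 + (-5)·(-3) + 1·2 = 0 + 0 + 15 + 2 = 17.
|u| = √(5² + 5² + (-5)² + 1²) = √76, |v| = √(0² + 0² + (-3)² + 2²) = √13, so |u||v| = √(76·13) = √988.
cos θ = (u·v)/(|u||v|) = 17/√988 ≈ 0.540842
θ = arccos(0.540842) ≈ 57.26°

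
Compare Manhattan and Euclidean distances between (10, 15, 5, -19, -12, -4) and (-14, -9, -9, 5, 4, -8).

L1 = |10 - (-14)| + |15 - (-9)| + |5 - (-9)| + |-19 - 5| + |-12 - 4| + |-4 - (-8)| = 24 + 24 + 14 + 24 + 16 + 4 = 106
L2 = √(24² + 24² + 14² + 24² + 16² + 4²) = √2196 ≈ 46.8615
L1 ≥ L2 always (equality iff movement is along one axis); L1 > L2 here.
Ratio L1/L2 = 106/√2196 ≈ 2.262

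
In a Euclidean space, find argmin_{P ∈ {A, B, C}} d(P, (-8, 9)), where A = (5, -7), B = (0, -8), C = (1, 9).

Distances: d(A) ≈ 20.6155, d(B) ≈ 18.7883, d(C) = 9. Nearest: C = (1, 9) with distance 9.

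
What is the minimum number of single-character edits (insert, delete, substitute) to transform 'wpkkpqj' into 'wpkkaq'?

Let D[i][j] be the edit distance between the first i characters of 'wpkkpqj' and the first j characters of 'wpkkaq', with D[i][0] = i, D[0][j] = j, and D[i][j] = D[i-1][j-1] if the characters match, else 1 + min(D[i-1][j], D[i][j-1], D[i-1][j-1]). Filling the table (rows: prefixes of 'wpkkpqj', columns: prefixes of 'wpkkaq'):
     ε  w  p  k  k  a  q
  ε  0  1  2  3  4  5  6
  w  1  0  1  2  3  4  5
  p  2  1  0  1  2  3  4
  k  3  2  1  0  1  2  3
  k  4  3  2  1  0  1  2
  p  5  4  3  2  1  1  2
  q  6  5  4  3  2  2  1
  j  7  6  5  4  3  3  2
The bottom-right entry gives D[7][6] = 2, so no sequence of fewer than 2 edits works. Backtracking through the table gives one optimal edit sequence (2 edits):
  wpkkpqj → wpkkaqj (sub p→a @5)
  wpkkaqj → wpkkaq (del j @7)
Edit distance = 2.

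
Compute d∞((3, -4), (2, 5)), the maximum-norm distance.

max(|x_i - y_i|) = max(|3 - 2|, |-4 - 5|) = max(1, 9) = 9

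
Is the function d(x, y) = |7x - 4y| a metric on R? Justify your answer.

No. d fails symmetry: d(6, 7) = |7·6 - 4·7| = |14| = 14, but d(7, 6) = |7·7 - 4·6| = |25| = 25. Since 14 ≠ 25, d(x,y) ≠ d(y,x) in general.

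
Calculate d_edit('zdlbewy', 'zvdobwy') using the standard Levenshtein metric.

Let D[i][j] be the edit distance between the first i characters of 'zdlbewy' and the first j characters of 'zvdobwy', with D[i][0] = i, D[0][j] = j, and D[i][j] = D[i-1][j-1] if the characters match, else 1 + min(D[i-1][j], D[i][j-1], D[i-1][j-1]). Filling the table (rows: prefixes of 'zdlbewy', columns: prefixes of 'zvdobwy'):
     ε  z  v  d  o  b  w  y
  ε  0  1  2  3  4  5  6  7
  z  1  0  1  2  3  4  5  6
  d  2  1  1  1  2  3  4  5
  l  3  2  2  2  2  3  4  5
  b  4  3  3  3  3  2  3  4
  e  5  4  4  4  4  3  3  4
  w  6  5  5  5  5  4  3  4
  y  7  6  6  6  6  5  4  3
The bottom-right entry gives D[7][7] = 3, so no sequence of fewer than 3 edits works. Backtracking through the table gives one optimal edit sequence (3 edits):
  zdlbewy → zvdlbewy (ins v @2)
  zvdlbewy → zvdobewy (sub l→o @4)
  zvdobewy → zvdobwy (del e @6)
Edit distance = 3.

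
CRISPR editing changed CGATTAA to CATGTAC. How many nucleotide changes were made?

Differing positions: 2, 3, 4, 7. Hamming distance = 4.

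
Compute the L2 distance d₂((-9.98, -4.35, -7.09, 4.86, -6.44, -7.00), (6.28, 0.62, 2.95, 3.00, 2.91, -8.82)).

√(Σ(x_i - y_i)²) = √((-9.98 - 6.28)² + (-4.35 - 0.62)² + (-7.09 - 2.95)² + (4.86 - 3)² + (-6.44 - 2.91)² + (-7 - (-8.82))²)
= √((-16.26)² + (-4.97)² + (-10.04)² + 1.86² + (-9.35)² + 1.82²) = √(264.3876 + 24.7009 + 100.8016 + 3.4596 + 87.4225 + 3.3124) = √484.0846 ≈ 22.0019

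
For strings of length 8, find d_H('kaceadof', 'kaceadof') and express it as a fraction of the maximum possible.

Differing positions: none. Hamming distance = 0. The maximum possible Hamming distance for length-8 strings is 8, so d_H/8 = 0/8 = 0.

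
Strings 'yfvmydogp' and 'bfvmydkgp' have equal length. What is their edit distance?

Let D[i][j] be the edit distance between the first i characters of 'yfvmydogp' and the first j characters of 'bfvmydkgp', with D[i][0] = i, D[0][j] = j, and D[i][j] = D[i-1][j-1] if the characters match, else 1 + min(D[i-1][j], D[i][j-1], D[i-1][j-1]). Filling the table (rows: prefixes of 'yfvmydogp', columns: prefixes of 'bfvmydkgp'):
     ε  b  f  v  m  y  d  k  g  p
  ε  0  1  2  3  4  5  6  7  8  9
  y  1  1  2  3  4  4  5  6  7  8
  f  2  2  1  2  3  4  5  6  7  8
  v  3  3  2  1  2  3  4  5  6  7
  m  4  4  3  2  1  2  3  4  5  6
  y  5  5  4  3  2  1  2  3  4  5
  d  6  6  5  4  3  2  1  2  3  4
  o  7  7  6  5  4  3  2  2  3  4
  g  8  8  7  6  5  4  3  3  2  3
  p  9  9  8  7  6  5  4  4  3  2
The bottom-right entry gives D[9][9] = 2, so no sequence of fewer than 2 edits works. Backtracking through the table gives one optimal edit sequence (2 edits):
  yfvmydogp → bfvmydogp (sub y→b @1)
  bfvmydogp → bfvmydkgp (sub o→k @7)
Edit distance = 2.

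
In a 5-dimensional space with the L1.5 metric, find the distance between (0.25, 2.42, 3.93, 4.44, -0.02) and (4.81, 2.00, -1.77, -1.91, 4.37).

(Σ|x_i - y_i|^1.5)^(1/1.5) = (|0.25 - 4.81|^1.5 + |2.42 - 2|^1.5 + |3.93 - (-1.77)|^1.5 + |4.44 - (-1.91)|^1.5 + |-0.02 - 4.37|^1.5)^(1/1.5)
= (4.56^1.5 + 0.42^1.5 + 5.7^1.5 + 6.35^1.5 + 4.39^1.5)^(1/1.5) ≈ (9.7375 + 0.2722 + 13.6086 + 16.0015 + 9.1981)^(1/1.5) = (48.8179)^(1/1.5) ≈ 13.3573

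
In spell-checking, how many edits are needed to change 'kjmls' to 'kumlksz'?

Let D[i][j] be the edit distance between the first i characters of 'kjmls' and the first j characters of 'kumlksz', with D[i][0] = i, D[0][j] = j, and D[i][j] = D[i-1][j-1] if the characters match, else 1 + min(D[i-1][j], D[i][j-1], D[i-1][j-1]). Filling the table (rows: prefixes of 'kjmls', columns: prefixes of 'kumlksz'):
     ε  k  u  m  l  k  s  z
  ε  0  1  2  3  4  5  6  7
  k  1  0  1  2  3  4  5  6
  j  2  1  1  2  3  4  5  6
  m  3  2  2  1  2  3  4  5
  l  4  3  3  2  1  2  3  4
  s  5  4  4  3  2  2  2  3
The bottom-right entry gives D[5][7] = 3, so no sequence of fewer than 3 edits works. Backtracking through the table gives one optimal edit sequence (3 edits):
  kjmls → kumls (sub j→u @2)
  kumls → kumlks (ins k @5)
  kumlks → kumlksz (ins z @7)
Edit distance = 3.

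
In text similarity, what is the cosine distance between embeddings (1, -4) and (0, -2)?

With u = (1, -4), v = (0, -2):
u·v = 1·0 + (-4)·(-2) = 0 + 8 = 8.
|u| = √(1² + (-4)²) = √17, |v| = √(0² + (-2)²) = √4, so |u||v| = √(17·4) = √68.
cos θ = (u·v)/(|u||v|) = 8/√68 ≈ 0.9701
Cosine distance = 1 - cos θ ≈ 1 - 0.9701 = 0.0299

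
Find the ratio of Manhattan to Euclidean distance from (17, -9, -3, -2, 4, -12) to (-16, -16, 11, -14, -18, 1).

L1 = |17 - (-16)| + |-9 - (-16)| + |-3 - 11| + |-2 - (-14)| + |4 - (-18)| + |-12 - 1| = 33 + 7 + 14 + 12 + 22 + 13 = 101
L2 = √(33² + 7² + 14² + 12² + 22² + 13²) = √2131 ≈ 46.1628
L1 ≥ L2 always (equality iff movement is along one axis); L1 > L2 here.
Ratio L1/L2 = 101/√2131 ≈ 2.1879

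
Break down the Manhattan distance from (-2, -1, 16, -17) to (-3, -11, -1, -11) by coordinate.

Σ|x_i - y_i| = |-2 - (-3)| + |-1 - (-11)| + |16 - (-1)| + |-17 - (-11)| = 1 + 10 + 17 + 6 = 34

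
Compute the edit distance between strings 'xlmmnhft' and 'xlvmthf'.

Let D[i][j] be the edit distance between the first i characters of 'xlmmnhft' and the first j characters of 'xlvmthf', with D[i][0] = i, D[0][j] = j, and D[i][j] = D[i-1][j-1] if the characters match, else 1 + min(D[i-1][j], D[i][j-1], D[i-1][j-1]). Filling the table (rows: prefixes of 'xlmmnhft', columns: prefixes of 'xlvmthf'):
     ε  x  l  v  m  t  h  f
  ε  0  1  2  3  4  5  6  7
  x  1  0  1  2  3  4  5  6
  l  2  1  0  1  2  3  4  5
  m  3  2  1  1  1  2  3  4
  m  4  3  2  2  1  2  3  4
  n  5  4  3  3  2  2  3  4
  h  6  5  4  4  3  3  2  3
  f  7  6  5  5  4  4  3  2
  t  8  7  6  6  5  4  4  3
The bottom-right entry gives D[8][7] = 3, so no sequence of fewer than 3 edits works. Backtracking through the table gives one optimal edit sequence (3 edits):
  xlmmnhft → xlvmnhft (sub m→v @3)
  xlvmnhft → xlvmthft (sub n→t @5)
  xlvmthft → xlvmthf (del t @8)
Edit distance = 3.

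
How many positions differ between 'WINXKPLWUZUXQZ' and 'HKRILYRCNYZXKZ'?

Differing positions: 1, 2, 3, 4, 5, 6, 7, 8, 9, 10, 11, 13. Hamming distance = 12.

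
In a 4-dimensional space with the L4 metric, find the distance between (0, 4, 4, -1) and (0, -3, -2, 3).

(Σ|x_i - y_i|^4)^(1/4) = (|0 - 0|^4 + |4 - (-3)|^4 + |4 - (-2)|^4 + |-1 - 3|^4)^(1/4)
= (0^4 + 7^4 + 6^4 + 4^4)^(1/4) = (0 + 2401 + 1296 + 256)^(1/4) = (3953)^(1/4) ≈ 7.9292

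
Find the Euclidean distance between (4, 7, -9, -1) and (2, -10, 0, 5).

√(Σ(x_i - y_i)²) = √((4 - 2)² + (7 - (-10))² + (-9 - 0)² + (-1 - 5)²)
= √(2² + 17² + (-9)² + (-6)²) = √(4 + 289 + 81 + 36) = √410 ≈ 20.2485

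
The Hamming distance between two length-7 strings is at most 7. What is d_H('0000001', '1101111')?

Differing positions: 1, 2, 4, 5, 6. Hamming distance = 5. The maximum possible Hamming distance for length-7 strings is 7, so d_H/7 = 5/7 ≈ 0.7143.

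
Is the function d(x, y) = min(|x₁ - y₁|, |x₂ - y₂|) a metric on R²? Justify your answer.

No. d fails identity of indiscernibles: take x = (1, 0) and y = (1, 2). Then d(x,y) = min(|1 - 1|, |0 - 2|) = min(0, 2) = 0, yet x ≠ y.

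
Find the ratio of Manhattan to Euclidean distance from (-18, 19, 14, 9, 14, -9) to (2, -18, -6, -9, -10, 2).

L1 = |-18 - 2| + |19 - (-18)| + |14 - (-6)| + |9 - (-9)| + |14 - (-10)| + |-9 - 2| = 20 + 37 + 20 + 18 + 24 + 11 = 130
L2 = √(20² + 37² + 20² + 18² + 24² + 11²) = √3190 ≈ 56.4801
L1 ≥ L2 always (equality iff movement is along one axis); L1 > L2 here.
Ratio L1/L2 = 130/√3190 ≈ 2.3017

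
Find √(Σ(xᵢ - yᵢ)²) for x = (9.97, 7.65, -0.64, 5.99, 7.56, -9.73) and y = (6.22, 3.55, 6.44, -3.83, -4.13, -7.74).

√(Σ(x_i - y_i)²) = √((9.97 - 6.22)² + (7.65 - 3.55)² + (-0.64 - 6.44)² + (5.99 - (-3.83))² + (7.56 - (-4.13))² + (-9.73 - (-7.74))²)
= √(3.75² + 4.1² + (-7.08)² + 9.82² + 11.69² + (-1.99)²) = √(14.0625 + 16.81 + 50.1264 + 96.4324 + 136.6561 + 3.9601) = √318.0475 ≈ 17.8339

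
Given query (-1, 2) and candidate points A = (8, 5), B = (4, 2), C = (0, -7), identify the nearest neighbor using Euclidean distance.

Distances: d(A) ≈ 9.4868, d(B) = 5, d(C) ≈ 9.0554. Nearest: B = (4, 2) with distance 5.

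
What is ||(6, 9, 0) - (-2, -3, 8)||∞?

max(|x_i - y_i|) = max(|6 - (-2)|, |9 - (-3)|, |0 - 8|) = max(8, 12, 8) = 12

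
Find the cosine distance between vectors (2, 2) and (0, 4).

With u = (2, 2), v = (0, 4):
u·v = 2·0 + 2·4 = 0 + 8 = 8.
|u| = √(2² + 2²) = √8, |v| = √(0² + 4²) = √16, so |u||v| = √(8·16) = √128.
cos θ = (u·v)/(|u||v|) = 8/√128 ≈ 0.7071
Cosine distance = 1 - cos θ ≈ 1 - 0.7071 = 0.2929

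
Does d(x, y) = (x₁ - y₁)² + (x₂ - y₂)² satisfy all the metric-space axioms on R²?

No. The squared Euclidean distance fails the triangle inequality. Counterexample: x = (0, 0), y = (2, 3), z = (4, 6). d(x,z) = 4² + 6² = 52, but d(x,y) + d(y,z) = (2² + 3²) + (2² + 3²) = 13 + 13 = 26. Since 52 > 26, the triangle inequality is violated. (Note: √d, the ordinary Euclidean distance, IS a metric.)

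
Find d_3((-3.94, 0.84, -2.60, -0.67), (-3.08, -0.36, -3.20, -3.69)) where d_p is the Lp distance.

(Σ|x_i - y_i|^3)^(1/3) = (|-3.94 - (-3.08)|^3 + |0.84 - (-0.36)|^3 + |-2.6 - (-3.2)|^3 + |-0.67 - (-3.69)|^3)^(1/3)
= (0.86^3 + 1.2^3 + 0.6^3 + 3.02^3)^(1/3) ≈ (0.6361 + 1.728 + 0.216 + 27.5436)^(1/3) = (30.1237)^(1/3) ≈ 3.1115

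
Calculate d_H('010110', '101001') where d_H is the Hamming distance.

Differing positions: 1, 2, 3, 4, 5, 6. Hamming distance = 6.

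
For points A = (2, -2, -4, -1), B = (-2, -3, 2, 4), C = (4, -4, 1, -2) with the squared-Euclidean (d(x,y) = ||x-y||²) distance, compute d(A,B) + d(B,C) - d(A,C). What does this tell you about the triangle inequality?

d(A,B) = 4² + 1² + 6² + 5² = 78, d(B,C) = 6² + 1² + 1² + 6² = 74, d(A,C) = 2² + 2² + 5² + 1² = 34.
d(A,B) + d(B,C) - d(A,C) = 78 + 74 - 34 = 152 - 34 = 118. This is ≥ 0, so the triangle inequality holds for these points.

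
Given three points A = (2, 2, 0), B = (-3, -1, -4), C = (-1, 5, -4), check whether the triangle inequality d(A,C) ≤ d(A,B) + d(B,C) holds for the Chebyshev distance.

d(A,B) = max(5, 3, 4) = 5, d(B,C) = max(2, 6, 0) = 6, d(A,C) = max(3, 3, 4) = 4.
d(A,C) = 4 ≤ 5 + 6 = 11. Triangle inequality is satisfied.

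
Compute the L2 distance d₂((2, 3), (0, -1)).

√(Σ(x_i - y_i)²) = √((2 - 0)² + (3 - (-1))²)
= √(2² + 4²) = √(4 + 16) = √20 ≈ 4.4721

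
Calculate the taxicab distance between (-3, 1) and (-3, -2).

Σ|x_i - y_i| = |-3 - (-3)| + |1 - (-2)| = 0 + 3 = 3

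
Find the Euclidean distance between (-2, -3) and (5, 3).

√(Σ(x_i - y_i)²) = √((-2 - 5)² + (-3 - 3)²)
= √((-7)² + (-6)²) = √(49 + 36) = √85 ≈ 9.2195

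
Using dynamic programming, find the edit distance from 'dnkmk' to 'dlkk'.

Let D[i][j] be the edit distance between the first i characters of 'dnkmk' and the first j characters of 'dlkk', with D[i][0] = i, D[0][j] = j, and D[i][j] = D[i-1][j-1] if the characters match, else 1 + min(D[i-1][j], D[i][j-1], D[i-1][j-1]). Filling the table (rows: prefixes of 'dnkmk', columns: prefixes of 'dlkk'):
     ε  d  l  k  k
  ε  0  1  2  3  4
  d  1  0  1  2  3
  n  2  1  1  2  3
  k  3  2  2  1  2
  m  4  3  3  2  2
  k  5  4  4  3  2
The bottom-right entry gives D[5][4] = 2, so no sequence of fewer than 2 edits works. Backtracking through the table gives one optimal edit sequence (2 edits):
  dnkmk → dlkmk (sub n→l @2)
  dlkmk → dlkk (del m @4)
Edit distance = 2.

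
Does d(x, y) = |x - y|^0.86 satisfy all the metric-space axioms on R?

Yes. With 0 < p = 0.86 ≤ 1, d(x,y) = |x-y|^0.86 is a metric on R. Non-negativity and symmetry are immediate; |x-y|^0.86 = 0 ⟺ |x-y| = 0 ⟺ x = y. For the triangle inequality, the function t ↦ t^0.86 is subadditive on [0,∞) when p ≤ 1, so |x-z|^0.86 ≤ (|x-y| + |y-z|)^0.86 ≤ |x-y|^0.86 + |y-z|^0.86.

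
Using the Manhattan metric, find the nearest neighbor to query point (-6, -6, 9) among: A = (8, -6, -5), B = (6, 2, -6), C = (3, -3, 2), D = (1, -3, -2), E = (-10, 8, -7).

Distances: d(A) = 28, d(B) = 35, d(C) = 19, d(D) = 21, d(E) = 34. Nearest: C = (3, -3, 2) with distance 19.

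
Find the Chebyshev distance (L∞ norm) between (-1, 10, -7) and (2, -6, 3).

max(|x_i - y_i|) = max(|-1 - 2|, |10 - (-6)|, |-7 - 3|) = max(3, 16, 10) = 16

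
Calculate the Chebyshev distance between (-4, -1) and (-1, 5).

max(|x_i - y_i|) = max(|-4 - (-1)|, |-1 - 5|) = max(3, 6) = 6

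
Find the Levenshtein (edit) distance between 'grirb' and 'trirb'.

Let D[i][j] be the edit distance between the first i characters of 'grirb' and the first j characters of 'trirb', with D[i][0] = i, D[0][j] = j, and D[i][j] = D[i-1][j-1] if the characters match, else 1 + min(D[i-1][j], D[i][j-1], D[i-1][j-1]). Filling the table (rows: prefixes of 'grirb', columns: prefixes of 'trirb'):
     ε  t  r  i  r  b
  ε  0  1  2  3  4  5
  g  1  1  2  3  4  5
  r  2  2  1  2  3  4
  i  3  3  2  1  2  3
  r  4  4  3  2  1  2
  b  5  5  4  3  2  1
The bottom-right entry gives D[5][5] = 1, so no sequence of fewer than 1 edit works. Backtracking through the table gives one optimal edit sequence (1 edit):
  grirb → trirb (sub g→t @1)
Edit distance = 1.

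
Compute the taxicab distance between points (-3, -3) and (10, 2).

Σ|x_i - y_i| = |-3 - 10| + |-3 - 2| = 13 + 5 = 18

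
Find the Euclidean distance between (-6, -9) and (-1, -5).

√(Σ(x_i - y_i)²) = √((-6 - (-1))² + (-9 - (-5))²)
= √((-5)² + (-4)²) = √(25 + 16) = √41 ≈ 6.4031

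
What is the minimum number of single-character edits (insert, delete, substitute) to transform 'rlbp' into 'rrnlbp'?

Let D[i][j] be the edit distance between the first i characters of 'rlbp' and the first j characters of 'rrnlbp', with D[i][0] = i, D[0][j] = j, and D[i][j] = D[i-1][j-1] if the characters match, else 1 + min(D[i-1][j], D[i][j-1], D[i-1][j-1]). Filling the table (rows: prefixes of 'rlbp', columns: prefixes of 'rrnlbp'):
     ε  r  r  n  l  b  p
  ε  0  1  2  3  4  5  6
  r  1  0  1  2  3  4  5
  l  2  1  1  2  2  3  4
  b  3  2  2  2  3  2  3
  p  4  3  3  3  3  3  2
The bottom-right entry gives D[4][6] = 2, so no sequence of fewer than 2 edits works. Backtracking through the table gives one optimal edit sequence (2 edits):
  rlbp → rrlbp (ins r @1)
  rrlbp → rrnlbp (ins n @3)
Edit distance = 2.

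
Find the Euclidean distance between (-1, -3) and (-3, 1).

√(Σ(x_i - y_i)²) = √((-1 - (-3))² + (-3 - 1)²)
= √(2² + (-4)²) = √(4 + 16) = √20 ≈ 4.4721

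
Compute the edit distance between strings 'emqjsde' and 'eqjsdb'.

Let D[i][j] be the edit distance between the first i characters of 'emqjsde' and the first j characters of 'eqjsdb', with D[i][0] = i, D[0][j] = j, and D[i][j] = D[i-1][j-1] if the characters match, else 1 + min(D[i-1][j], D[i][j-1], D[i-1][j-1]). Filling the table (rows: prefixes of 'emqjsde', columns: prefixes of 'eqjsdb'):
     ε  e  q  j  s  d  b
  ε  0  1  2  3  4  5  6
  e  1  0  1  2  3  4  5
  m  2  1  1  2  3  4  5
  q  3  2  1  2  3  4  5
  j  4  3  2  1  2  3  4
  s  5  4  3  2  1  2  3
  d  6  5  4  3  2  1  2
  e  7  6  5  4  3  2  2
The bottom-right entry gives D[7][6] = 2, so no sequence of fewer than 2 edits works. Backtracking through the table gives one optimal edit sequence (2 edits):
  emqjsde → eqjsde (del m @2)
  eqjsde → eqjsdb (sub e→b @6)
Edit distance = 2.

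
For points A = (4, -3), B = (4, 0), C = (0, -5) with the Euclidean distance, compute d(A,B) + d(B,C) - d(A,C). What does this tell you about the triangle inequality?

d(A,B) = √(0² + 3²) = √9 = 3, d(B,C) = √(4² + 5²) = √41 ≈ 6.4031, d(A,C) = √(4² + 2²) = √20 ≈ 4.4721.
d(A,B) + d(B,C) - d(A,C) = 3 + 6.4031 - 4.4721 = 9.4031 - 4.4721 = 4.931 (to 4 decimal places). This is ≥ 0, so the triangle inequality holds for these points.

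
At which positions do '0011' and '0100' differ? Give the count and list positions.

Differing positions: 2, 3, 4. Hamming distance = 3.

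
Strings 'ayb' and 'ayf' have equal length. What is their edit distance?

Let D[i][j] be the edit distance between the first i characters of 'ayb' and the first j characters of 'ayf', with D[i][0] = i, D[0][j] = j, and D[i][j] = D[i-1][j-1] if the characters match, else 1 + min(D[i-1][j], D[i][j-1], D[i-1][j-1]). Filling the table (rows: prefixes of 'ayb', columns: prefixes of 'ayf'):
     ε  a  y  f
  ε  0  1  2  3
  a  1  0  1  2
  y  2  1  0  1
  b  3  2  1  1
The bottom-right entry gives D[3][3] = 1, so no sequence of fewer than 1 edit works. Backtracking through the table gives one optimal edit sequence (1 edit):
  ayb → ayf (sub b→f @3)
Edit distance = 1.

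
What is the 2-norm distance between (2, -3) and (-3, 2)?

(Σ|x_i - y_i|^2)^(1/2) = (|2 - (-3)|^2 + |-3 - 2|^2)^(1/2)
= (5^2 + 5^2)^(1/2) = (25 + 25)^(1/2) = (50)^(1/2) ≈ 7.0711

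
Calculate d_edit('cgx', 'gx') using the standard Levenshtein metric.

Let D[i][j] be the edit distance between the first i characters of 'cgx' and the first j characters of 'gx', with D[i][0] = i, D[0][j] = j, and D[i][j] = D[i-1][j-1] if the characters match, else 1 + min(D[i-1][j], D[i][j-1], D[i-1][j-1]). Filling the table (rows: prefixes of 'cgx', columns: prefixes of 'gx'):
     ε  g  x
  ε  0  1  2
  c  1  1  2
  g  2  1  2
  x  3  2  1
The bottom-right entry gives D[3][2] = 1, so no sequence of fewer than 1 edit works. Backtracking through the table gives one optimal edit sequence (1 edit):
  cgx → gx (del c @1)
Edit distance = 1.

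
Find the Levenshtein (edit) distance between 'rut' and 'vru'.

Let D[i][j] be the edit distance between the first i characters of 'rut' and the first j characters of 'vru', with D[i][0] = i, D[0][j] = j, and D[i][j] = D[i-1][j-1] if the characters match, else 1 + min(D[i-1][j], D[i][j-1], D[i-1][j-1]). Filling the table (rows: prefixes of 'rut', columns: prefixes of 'vru'):
     ε  v  r  u
  ε  0  1  2  3
  r  1  1  1  2
  u  2  2  2  1
  t  3  3  3  2
The bottom-right entry gives D[3][3] = 2, so no sequence of fewer than 2 edits works. Backtracking through the table gives one optimal edit sequence (2 edits):
  rut → vrut (ins v @1)
  vrut → vru (del t @4)
Edit distance = 2.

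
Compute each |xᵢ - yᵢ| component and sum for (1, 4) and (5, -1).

Σ|x_i - y_i| = |1 - 5| + |4 - (-1)| = 4 + 5 = 9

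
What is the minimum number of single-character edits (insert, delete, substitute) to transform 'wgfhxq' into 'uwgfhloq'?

Let D[i][j] be the edit distance between the first i characters of 'wgfhxq' and the first j characters of 'uwgfhloq', with D[i][0] = i, D[0][j] = j, and D[i][j] = D[i-1][j-1] if the characters match, else 1 + min(D[i-1][j], D[i][j-1], D[i-1][j-1]). Filling the table (rows: prefixes of 'wgfhxq', columns: prefixes of 'uwgfhloq'):
     ε  u  w  g  f  h  l  o  q
  ε  0  1  2  3  4  5  6  7  8
  w  1  1  1  2  3  4  5  6  7
  g  2  2  2  1  2  3  4  5  6
  f  3  3  3  2  1  2  3  4  5
  h  4  4  4  3  2  1  2  3  4
  x  5  5  5  4  3  2  2  3  4
  q  6  6  6  5  4  3  3  3  3
The bottom-right entry gives D[6][8] = 3, so no sequence of fewer than 3 edits works. Backtracking through the table gives one optimal edit sequence (3 edits):
  wgfhxq → uwgfhxq (ins u @1)
  uwgfhxq → uwgfhlxq (ins l @6)
  uwgfhlxq → uwgfhloq (sub x→o @7)
Edit distance = 3.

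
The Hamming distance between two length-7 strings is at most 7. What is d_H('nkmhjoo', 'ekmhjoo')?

Differing positions: 1. Hamming distance = 1. The maximum possible Hamming distance for length-7 strings is 7, so d_H/7 = 1/7 ≈ 0.1429.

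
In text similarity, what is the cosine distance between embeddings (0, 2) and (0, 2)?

With u = (0, 2), v = (0, 2):
u·v = 0·0 + 2·2 = 0 + 4 = 4.
|u| = √(0² + 2²) = √4, |v| = √(0² + 2²) = √4, so |u||v| = √(4·4) = √16 = 4.
cos θ = (u·v)/(|u||v|) = 4/4 = 1
Cosine distance = 1 - cos θ = 1 - 1 = 0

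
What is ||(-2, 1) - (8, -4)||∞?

max(|x_i - y_i|) = max(|-2 - 8|, |1 - (-4)|) = max(10, 5) = 10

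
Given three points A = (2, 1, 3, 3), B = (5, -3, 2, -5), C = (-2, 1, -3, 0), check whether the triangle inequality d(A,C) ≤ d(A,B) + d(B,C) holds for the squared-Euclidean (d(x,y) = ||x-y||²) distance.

d(A,B) = 3² + 4² + 1² + 8² = 90, d(B,C) = 7² + 4² + 5² + 5² = 115, d(A,C) = 4² + 0² + 6² + 3² = 61.
d(A,C) = 61 ≤ 90 + 115 = 205. Triangle inequality is satisfied.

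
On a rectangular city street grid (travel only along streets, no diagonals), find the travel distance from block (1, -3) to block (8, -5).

Σ|x_i - y_i| = |1 - 8| + |-3 - (-5)| = 7 + 2 = 9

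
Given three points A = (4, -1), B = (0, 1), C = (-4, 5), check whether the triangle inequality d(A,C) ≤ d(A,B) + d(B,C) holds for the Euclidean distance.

d(A,B) = √(4² + 2²) = √20 ≈ 4.4721, d(B,C) = √(4² + 4²) = √32 ≈ 5.6569, d(A,C) = √(8² + 6²) = √100 = 10.
d(A,C) = 10 ≤ 4.4721 + 5.6569 = 10.129. Triangle inequality is satisfied.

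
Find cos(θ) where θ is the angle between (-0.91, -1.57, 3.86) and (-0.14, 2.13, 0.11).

With u = (-0.91, -1.57, 3.86), v = (-0.14, 2.13, 0.11):
u·v = (-0.91)·(-0.14) + (-1.57)·2.13 + 3.86·0.11 = 0.1274 + (-3.3441) + 0.4246 = -2.7921.
|u| = √((-0.91)² + (-1.57)² + 3.86²) = √(0.8281 + 2.4649 + 14.8996) = √18.1926, |v| = √((-0.14)² + 2.13² + 0.11²) = √(0.0196 + 4.5369 + 0.0121) = √4.5686.
cos θ = (u·v)/(|u||v|) = -2.7921/(√18.1926·√4.5686) ≈ -0.3063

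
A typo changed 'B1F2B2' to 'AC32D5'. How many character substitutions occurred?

Differing positions: 1, 2, 3, 5, 6. Hamming distance = 5.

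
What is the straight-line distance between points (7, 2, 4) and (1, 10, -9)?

√(Σ(x_i - y_i)²) = √((7 - 1)² + (2 - 10)² + (4 - (-9))²)
= √(6² + (-8)² + 13²) = √(36 + 64 + 169) = √269 ≈ 16.4012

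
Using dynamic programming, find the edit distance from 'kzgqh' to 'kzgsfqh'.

Let D[i][j] be the edit distance between the first i characters of 'kzgqh' and the first j characters of 'kzgsfqh', with D[i][0] = i, D[0][j] = j, and D[i][j] = D[i-1][j-1] if the characters match, else 1 + min(D[i-1][j], D[i][j-1], D[i-1][j-1]). Filling the table (rows: prefixes of 'kzgqh', columns: prefixes of 'kzgsfqh'):
     ε  k  z  g  s  f  q  h
  ε  0  1  2  3  4  5  6  7
  k  1  0  1  2  3  4  5  6
  z  2  1  0  1  2  3  4  5
  g  3  2  1  0  1  2  3  4
  q  4  3  2  1  1  2  2  3
  h  5  4  3  2  2  2  3  2
The bottom-right entry gives D[5][7] = 2, so no sequence of fewer than 2 edits works. Backtracking through the table gives one optimal edit sequence (2 edits):
  kzgqh → kzgsqh (ins s @4)
  kzgsqh → kzgsfqh (ins f @5)
Edit distance = 2.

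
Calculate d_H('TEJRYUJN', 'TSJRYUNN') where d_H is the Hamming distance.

Differing positions: 2, 7. Hamming distance = 2.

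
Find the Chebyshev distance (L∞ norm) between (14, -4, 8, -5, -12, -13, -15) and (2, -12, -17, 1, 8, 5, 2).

max(|x_i - y_i|) = max(|14 - 2|, |-4 - (-12)|, |8 - (-17)|, |-5 - 1|, |-12 - 8|, |-13 - 5|, |-15 - 2|) = max(12, 8, 25, 6, 20, 18, 17) = 25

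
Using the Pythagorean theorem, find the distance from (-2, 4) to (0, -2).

√(Σ(x_i - y_i)²) = √((-2 - 0)² + (4 - (-2))²)
= √((-2)² + 6²) = √(4 + 36) = √40 ≈ 6.3246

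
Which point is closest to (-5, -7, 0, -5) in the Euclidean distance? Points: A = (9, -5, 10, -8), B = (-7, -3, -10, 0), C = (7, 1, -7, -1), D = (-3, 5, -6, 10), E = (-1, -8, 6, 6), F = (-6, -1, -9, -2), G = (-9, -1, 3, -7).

Distances: d(A) ≈ 17.5784, d(B) ≈ 12.0416, d(C) ≈ 16.5227, d(D) ≈ 20.2237, d(E) ≈ 13.1909, d(F) ≈ 11.2694, d(G) ≈ 8.0623. Nearest: G = (-9, -1, 3, -7) with distance 8.0623.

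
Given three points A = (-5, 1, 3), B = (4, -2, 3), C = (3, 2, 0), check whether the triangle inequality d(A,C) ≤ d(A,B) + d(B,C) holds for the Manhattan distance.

d(A,B) = 9 + 3 + 0 = 12, d(B,C) = 1 + 4 + 3 = 8, d(A,C) = 8 + 1 + 3 = 12.
d(A,C) = 12 ≤ 12 + 8 = 20. Triangle inequality is satisfied.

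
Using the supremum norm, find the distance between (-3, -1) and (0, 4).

max(|x_i - y_i|) = max(|-3 - 0|, |-1 - 4|) = max(3, 5) = 5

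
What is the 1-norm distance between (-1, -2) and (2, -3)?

Σ|x_i - y_i| = |-1 - 2| + |-2 - (-3)| = 3 + 1 = 4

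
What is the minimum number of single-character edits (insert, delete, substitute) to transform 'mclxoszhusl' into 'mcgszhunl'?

Let D[i][j] be the edit distance between the first i characters of 'mclxoszhusl' and the first j characters of 'mcgszhunl', with D[i][0] = i, D[0][j] = j, and D[i][j] = D[i-1][j-1] if the characters match, else 1 + min(D[i-1][j], D[i][j-1], D[i-1][j-1]). Filling the table (rows: prefixes of 'mclxoszhusl', columns: prefixes of 'mcgszhunl'):
     ε  m  c  g  s  z  h  u  n  l
  ε  0  1  2  3  4  5  6  7  8  9
  m  1  0  1  2  3  4  5  6  7  8
  c  2  1  0  1  2  3  4  5  6  7
  l  3  2  1  1  2  3  4  5  6  6
  x  4  3  2  2  2  3  4  5  6  7
  o  5  4  3  3  3  3  4  5  6  7
  s  6  5  4  4  3  4  4  5  6  7
  z  7  6  5  5  4  3  4  5  6  7
  h  8  7  6  6  5  4  3  4  5  6
  u  9  8  7  7  6  5  4  3  4  5
  s 10  9  8  8  7  6  5  4  4  5
  l 11 10  9  9  8  7  6  5  5  4
The bottom-right entry gives D[11][9] = 4, so no sequence of fewer than 4 edits works. Backtracking through the table gives one optimal edit sequence (4 edits):
  mclxoszhusl → mcxoszhusl (del l @3)
  mcxoszhusl → mcoszhusl (del x @3)
  mcoszhusl → mcgszhusl (sub o→g @3)
  mcgszhusl → mcgszhunl (sub s→n @8)
Edit distance = 4.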